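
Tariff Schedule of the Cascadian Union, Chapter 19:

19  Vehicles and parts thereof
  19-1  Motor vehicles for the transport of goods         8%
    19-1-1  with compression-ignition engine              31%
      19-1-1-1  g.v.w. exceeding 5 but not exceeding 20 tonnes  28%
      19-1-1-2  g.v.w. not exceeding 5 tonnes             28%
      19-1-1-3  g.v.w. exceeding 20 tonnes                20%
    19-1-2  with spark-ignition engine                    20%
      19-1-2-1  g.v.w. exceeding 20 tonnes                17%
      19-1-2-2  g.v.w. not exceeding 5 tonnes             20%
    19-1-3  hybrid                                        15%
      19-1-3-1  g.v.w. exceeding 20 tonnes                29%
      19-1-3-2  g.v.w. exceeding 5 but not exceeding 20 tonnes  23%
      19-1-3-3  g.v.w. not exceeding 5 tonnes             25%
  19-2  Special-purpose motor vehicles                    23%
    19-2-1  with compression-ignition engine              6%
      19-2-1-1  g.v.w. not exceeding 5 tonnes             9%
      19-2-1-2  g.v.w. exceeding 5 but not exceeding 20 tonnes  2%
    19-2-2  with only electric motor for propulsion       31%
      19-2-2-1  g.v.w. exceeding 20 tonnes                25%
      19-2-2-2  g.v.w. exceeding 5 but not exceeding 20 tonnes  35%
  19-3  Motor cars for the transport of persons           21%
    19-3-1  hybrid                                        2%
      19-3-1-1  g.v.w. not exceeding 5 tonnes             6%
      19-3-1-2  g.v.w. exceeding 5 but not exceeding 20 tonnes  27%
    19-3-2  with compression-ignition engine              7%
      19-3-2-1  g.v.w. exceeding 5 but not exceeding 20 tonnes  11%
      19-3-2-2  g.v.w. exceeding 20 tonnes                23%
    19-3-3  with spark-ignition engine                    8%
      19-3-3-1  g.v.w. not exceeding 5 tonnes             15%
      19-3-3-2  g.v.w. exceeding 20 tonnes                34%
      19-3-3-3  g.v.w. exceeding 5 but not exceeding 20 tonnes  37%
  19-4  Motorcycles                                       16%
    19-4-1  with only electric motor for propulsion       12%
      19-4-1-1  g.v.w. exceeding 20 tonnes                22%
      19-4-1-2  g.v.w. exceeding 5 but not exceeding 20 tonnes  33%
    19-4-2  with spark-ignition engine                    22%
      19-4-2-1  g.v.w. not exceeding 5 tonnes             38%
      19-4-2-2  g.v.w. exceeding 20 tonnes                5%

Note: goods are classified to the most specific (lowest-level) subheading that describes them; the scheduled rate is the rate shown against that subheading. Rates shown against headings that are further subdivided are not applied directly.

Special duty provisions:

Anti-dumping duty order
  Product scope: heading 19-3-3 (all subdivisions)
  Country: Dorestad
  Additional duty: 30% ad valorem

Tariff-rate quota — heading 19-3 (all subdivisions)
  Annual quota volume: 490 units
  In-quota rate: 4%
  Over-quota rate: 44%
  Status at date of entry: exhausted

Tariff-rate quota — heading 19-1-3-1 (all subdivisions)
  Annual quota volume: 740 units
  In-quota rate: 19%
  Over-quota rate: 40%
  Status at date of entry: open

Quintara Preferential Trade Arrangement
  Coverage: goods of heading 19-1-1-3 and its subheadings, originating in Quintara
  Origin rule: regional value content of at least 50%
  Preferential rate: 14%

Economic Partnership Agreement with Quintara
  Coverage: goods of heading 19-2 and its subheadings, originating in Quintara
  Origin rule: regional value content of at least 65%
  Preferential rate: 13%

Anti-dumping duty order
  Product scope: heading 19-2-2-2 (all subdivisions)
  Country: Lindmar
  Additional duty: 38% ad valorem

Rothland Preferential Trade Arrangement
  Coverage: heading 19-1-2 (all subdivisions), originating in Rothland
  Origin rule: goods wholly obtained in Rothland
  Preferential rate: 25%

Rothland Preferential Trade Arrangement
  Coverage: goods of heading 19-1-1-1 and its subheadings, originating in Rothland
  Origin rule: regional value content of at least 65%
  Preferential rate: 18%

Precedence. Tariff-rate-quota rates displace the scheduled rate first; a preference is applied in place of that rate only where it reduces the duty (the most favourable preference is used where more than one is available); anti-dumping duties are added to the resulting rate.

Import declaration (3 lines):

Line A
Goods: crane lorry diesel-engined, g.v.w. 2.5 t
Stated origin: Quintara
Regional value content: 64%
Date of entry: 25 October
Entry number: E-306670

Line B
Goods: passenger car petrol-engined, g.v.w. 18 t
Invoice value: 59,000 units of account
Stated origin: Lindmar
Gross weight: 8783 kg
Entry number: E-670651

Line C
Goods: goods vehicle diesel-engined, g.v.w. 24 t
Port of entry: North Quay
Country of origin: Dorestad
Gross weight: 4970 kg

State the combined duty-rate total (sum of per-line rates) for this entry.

Line A: crane lorry → 19-2; diesel-engined → 19-2-1; g.v.w. 2.5 t → 19-2-1-1. Scheduled 9%. Quintara agreement on 19-1-1-3: 19-2-1-1 not covered; Quintara agreement on 19-2: RVC < 65%. → 9%.
Line B: passenger car → 19-3; petrol-engined → 19-3-3; g.v.w. 18 t → 19-3-3-3. Scheduled 37%. quota on 19-3 exhausted → over-quota 44%. → 44%.
Line C: goods vehicle → 19-1; diesel-engined → 19-1-1; g.v.w. 24 t → 19-1-1-3. Scheduled 20%. No special measure applies. → 20%.
Sum: 9% + 44% + 20% = 73%.

73%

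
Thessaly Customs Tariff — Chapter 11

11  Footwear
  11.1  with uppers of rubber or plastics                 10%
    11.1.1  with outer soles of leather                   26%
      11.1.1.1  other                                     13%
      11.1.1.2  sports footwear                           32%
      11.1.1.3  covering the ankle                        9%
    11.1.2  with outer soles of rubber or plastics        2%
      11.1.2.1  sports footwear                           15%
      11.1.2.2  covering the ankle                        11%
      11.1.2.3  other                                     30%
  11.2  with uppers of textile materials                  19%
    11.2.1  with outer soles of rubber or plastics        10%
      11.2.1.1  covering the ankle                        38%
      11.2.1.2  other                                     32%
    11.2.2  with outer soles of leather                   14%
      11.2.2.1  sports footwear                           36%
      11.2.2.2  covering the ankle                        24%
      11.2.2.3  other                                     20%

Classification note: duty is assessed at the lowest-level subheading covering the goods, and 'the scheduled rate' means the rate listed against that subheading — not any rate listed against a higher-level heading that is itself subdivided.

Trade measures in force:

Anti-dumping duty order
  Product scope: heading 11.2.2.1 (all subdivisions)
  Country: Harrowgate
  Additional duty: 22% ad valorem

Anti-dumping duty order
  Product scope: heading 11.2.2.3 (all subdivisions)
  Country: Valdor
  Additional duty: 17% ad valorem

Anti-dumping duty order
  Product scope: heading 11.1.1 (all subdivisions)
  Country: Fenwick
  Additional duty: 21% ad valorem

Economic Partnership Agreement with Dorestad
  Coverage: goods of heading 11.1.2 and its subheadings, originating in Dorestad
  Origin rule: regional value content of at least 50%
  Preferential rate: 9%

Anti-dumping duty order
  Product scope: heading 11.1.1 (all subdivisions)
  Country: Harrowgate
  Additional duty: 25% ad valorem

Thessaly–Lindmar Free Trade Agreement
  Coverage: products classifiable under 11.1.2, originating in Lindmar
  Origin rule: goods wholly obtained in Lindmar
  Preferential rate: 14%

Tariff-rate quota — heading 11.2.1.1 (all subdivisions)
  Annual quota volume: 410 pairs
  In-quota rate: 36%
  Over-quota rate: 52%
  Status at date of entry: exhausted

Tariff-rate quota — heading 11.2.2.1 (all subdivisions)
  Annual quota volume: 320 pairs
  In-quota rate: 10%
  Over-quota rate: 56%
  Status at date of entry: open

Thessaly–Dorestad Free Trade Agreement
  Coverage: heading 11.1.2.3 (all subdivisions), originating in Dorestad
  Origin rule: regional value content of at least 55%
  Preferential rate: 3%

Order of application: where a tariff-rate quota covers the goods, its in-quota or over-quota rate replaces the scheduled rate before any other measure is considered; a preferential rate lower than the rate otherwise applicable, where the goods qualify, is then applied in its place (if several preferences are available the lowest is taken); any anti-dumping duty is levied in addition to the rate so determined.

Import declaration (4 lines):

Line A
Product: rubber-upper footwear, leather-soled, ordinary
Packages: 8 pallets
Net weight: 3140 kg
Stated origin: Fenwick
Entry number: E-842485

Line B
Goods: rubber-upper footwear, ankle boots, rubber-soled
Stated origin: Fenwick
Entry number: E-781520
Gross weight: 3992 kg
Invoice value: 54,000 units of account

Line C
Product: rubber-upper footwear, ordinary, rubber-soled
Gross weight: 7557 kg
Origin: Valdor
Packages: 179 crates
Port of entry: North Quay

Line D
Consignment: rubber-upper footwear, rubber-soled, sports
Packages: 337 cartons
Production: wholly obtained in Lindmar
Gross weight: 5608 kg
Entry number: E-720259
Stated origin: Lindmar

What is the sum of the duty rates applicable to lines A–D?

89%

Line A: rubber-upper → 11.1; leather-soled → 11.1.1; ordinary → 11.1.1.1. Scheduled 13%. anti-dumping (Fenwick, 11.1.1): +21%; total 13% + 21% = 34%. → 34%.
Line B: rubber-upper → 11.1; rubber-soled → 11.1.2; ankle boots → 11.1.2.2. Scheduled 11%. No special measure applies. → 11%.
Line C: rubber-upper → 11.1; rubber-soled → 11.1.2; ordinary → 11.1.2.3. Scheduled 30%. No special measure applies. → 30%.
Line D: rubber-upper → 11.1; rubber-soled → 11.1.2; sports → 11.1.2.1. Scheduled 15%. Lindmar agreement on 11.1.2: wholly obtained → 14% available; preferential 14%. → 14%.
Sum: 34% + 11% + 30% + 14% = 89%.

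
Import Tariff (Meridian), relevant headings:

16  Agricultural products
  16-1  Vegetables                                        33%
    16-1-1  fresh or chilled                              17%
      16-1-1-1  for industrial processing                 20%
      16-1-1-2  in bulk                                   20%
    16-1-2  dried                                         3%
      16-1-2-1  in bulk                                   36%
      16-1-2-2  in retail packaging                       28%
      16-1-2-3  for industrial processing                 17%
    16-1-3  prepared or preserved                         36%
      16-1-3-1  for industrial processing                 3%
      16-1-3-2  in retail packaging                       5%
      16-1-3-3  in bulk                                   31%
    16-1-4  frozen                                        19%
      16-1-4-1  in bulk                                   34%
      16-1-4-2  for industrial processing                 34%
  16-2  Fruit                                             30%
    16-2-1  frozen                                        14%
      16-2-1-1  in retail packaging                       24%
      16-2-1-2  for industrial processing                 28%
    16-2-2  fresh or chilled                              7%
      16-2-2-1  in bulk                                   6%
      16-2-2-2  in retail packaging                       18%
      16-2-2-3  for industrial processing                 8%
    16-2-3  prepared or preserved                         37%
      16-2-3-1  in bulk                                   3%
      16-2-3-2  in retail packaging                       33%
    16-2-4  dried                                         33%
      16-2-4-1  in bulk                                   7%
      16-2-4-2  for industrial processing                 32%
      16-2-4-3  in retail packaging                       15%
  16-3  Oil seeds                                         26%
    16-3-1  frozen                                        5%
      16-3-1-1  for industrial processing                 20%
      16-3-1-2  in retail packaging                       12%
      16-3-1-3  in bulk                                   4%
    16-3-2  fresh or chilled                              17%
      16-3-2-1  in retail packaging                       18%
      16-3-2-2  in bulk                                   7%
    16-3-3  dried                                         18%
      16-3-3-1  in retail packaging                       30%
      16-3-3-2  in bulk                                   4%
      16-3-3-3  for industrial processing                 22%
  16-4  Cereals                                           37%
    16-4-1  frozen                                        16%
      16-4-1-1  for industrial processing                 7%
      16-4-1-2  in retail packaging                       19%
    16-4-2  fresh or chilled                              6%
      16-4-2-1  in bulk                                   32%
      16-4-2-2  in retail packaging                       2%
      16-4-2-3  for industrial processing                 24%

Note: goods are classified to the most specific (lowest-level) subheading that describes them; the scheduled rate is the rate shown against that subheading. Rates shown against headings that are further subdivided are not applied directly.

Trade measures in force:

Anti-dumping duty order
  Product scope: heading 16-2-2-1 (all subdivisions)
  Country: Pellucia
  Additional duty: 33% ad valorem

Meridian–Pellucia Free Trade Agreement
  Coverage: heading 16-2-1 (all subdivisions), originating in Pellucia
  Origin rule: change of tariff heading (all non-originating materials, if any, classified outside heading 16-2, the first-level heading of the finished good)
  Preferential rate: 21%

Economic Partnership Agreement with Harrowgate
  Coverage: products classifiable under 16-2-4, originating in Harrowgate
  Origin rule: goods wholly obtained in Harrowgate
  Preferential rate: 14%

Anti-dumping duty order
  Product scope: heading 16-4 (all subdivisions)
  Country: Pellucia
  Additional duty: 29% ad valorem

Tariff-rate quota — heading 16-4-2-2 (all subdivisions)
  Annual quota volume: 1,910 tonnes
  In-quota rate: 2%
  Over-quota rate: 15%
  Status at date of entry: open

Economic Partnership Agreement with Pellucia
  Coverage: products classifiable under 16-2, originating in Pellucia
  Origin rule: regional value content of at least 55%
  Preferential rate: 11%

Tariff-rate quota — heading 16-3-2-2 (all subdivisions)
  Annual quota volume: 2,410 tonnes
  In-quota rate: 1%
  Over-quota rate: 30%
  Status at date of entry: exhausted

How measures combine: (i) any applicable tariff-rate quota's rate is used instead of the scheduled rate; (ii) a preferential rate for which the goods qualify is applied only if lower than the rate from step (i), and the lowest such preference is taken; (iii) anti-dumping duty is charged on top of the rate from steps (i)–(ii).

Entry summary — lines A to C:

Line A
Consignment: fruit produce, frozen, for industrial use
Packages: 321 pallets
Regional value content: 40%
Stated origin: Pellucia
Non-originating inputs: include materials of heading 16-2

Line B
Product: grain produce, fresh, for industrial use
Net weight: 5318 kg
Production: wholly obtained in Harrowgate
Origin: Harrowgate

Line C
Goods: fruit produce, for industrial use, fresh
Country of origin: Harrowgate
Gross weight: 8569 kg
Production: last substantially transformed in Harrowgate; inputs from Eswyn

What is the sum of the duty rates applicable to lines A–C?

60%

Line A: fruit → 16-2; frozen → 16-2-1; for industrial use → 16-2-1-2. Scheduled 28%. Pellucia agreement on 16-2-1: CTH not met; Pellucia agreement on 16-2: RVC < 55%. → 28%.
Line B: grain → 16-4; fresh → 16-4-2; for industrial use → 16-4-2-3. Scheduled 24%. Harrowgate agreement on 16-2-4: 16-4-2-3 not covered. → 24%.
Line C: fruit → 16-2; fresh → 16-2-2; for industrial use → 16-2-2-3. Scheduled 8%. Harrowgate agreement on 16-2-4: 16-2-2-3 not covered. → 8%.
Sum: 28% + 24% + 8% = 60%.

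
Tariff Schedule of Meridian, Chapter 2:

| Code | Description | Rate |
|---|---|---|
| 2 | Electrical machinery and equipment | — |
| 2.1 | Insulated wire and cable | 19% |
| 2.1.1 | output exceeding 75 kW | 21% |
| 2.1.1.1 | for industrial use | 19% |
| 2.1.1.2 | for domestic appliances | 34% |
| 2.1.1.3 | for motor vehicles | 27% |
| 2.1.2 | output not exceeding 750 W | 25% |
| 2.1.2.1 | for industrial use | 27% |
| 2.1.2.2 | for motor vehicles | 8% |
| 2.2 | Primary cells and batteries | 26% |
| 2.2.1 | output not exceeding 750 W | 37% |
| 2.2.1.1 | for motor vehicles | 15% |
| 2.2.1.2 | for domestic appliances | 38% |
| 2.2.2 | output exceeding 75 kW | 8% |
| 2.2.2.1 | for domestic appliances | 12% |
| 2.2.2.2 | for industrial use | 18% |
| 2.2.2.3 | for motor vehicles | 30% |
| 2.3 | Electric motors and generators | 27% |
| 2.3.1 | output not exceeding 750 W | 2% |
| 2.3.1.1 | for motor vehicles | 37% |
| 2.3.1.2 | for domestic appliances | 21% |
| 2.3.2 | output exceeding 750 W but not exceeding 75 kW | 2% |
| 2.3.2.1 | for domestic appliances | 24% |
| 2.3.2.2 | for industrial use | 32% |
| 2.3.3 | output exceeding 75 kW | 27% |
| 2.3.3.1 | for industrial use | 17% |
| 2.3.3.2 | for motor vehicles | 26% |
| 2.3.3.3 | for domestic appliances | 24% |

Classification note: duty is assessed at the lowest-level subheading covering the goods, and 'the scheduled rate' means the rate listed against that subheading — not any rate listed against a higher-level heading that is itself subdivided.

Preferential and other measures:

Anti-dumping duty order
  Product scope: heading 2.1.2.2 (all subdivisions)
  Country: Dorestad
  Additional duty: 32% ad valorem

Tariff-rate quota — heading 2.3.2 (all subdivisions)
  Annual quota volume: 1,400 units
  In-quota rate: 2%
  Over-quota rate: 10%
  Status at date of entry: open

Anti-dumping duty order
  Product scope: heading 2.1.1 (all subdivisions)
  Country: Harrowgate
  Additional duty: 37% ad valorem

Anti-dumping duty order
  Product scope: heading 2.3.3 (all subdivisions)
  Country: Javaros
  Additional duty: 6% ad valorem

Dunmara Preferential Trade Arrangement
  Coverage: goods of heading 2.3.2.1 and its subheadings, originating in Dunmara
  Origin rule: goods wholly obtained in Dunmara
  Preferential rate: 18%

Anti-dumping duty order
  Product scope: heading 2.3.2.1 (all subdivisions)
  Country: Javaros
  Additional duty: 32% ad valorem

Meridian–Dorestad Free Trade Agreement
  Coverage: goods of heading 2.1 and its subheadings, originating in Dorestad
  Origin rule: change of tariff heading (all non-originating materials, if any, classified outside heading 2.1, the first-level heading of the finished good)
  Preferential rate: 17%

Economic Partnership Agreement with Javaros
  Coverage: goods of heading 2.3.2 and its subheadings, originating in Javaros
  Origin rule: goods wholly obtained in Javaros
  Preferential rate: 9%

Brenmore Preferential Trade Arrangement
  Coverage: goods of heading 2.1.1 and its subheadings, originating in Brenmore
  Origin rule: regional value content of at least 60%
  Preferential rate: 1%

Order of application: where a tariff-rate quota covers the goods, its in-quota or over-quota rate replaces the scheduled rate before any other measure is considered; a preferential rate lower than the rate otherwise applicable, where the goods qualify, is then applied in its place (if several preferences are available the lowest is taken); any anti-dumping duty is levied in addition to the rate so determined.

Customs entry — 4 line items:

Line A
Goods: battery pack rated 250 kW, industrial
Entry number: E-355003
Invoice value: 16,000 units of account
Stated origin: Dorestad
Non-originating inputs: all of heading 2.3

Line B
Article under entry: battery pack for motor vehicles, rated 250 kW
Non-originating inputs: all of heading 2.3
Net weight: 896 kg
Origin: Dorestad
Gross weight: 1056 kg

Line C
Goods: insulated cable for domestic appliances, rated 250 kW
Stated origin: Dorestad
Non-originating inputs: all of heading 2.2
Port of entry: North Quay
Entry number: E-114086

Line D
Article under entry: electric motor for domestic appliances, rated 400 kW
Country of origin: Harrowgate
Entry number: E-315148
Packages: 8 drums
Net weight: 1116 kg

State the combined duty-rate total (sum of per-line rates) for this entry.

Line A: battery pack → 2.2; rated 250 kW → 2.2.2; industrial → 2.2.2.2. Scheduled 18%. Dorestad agreement on 2.1: 2.2.2.2 not covered. → 18%.
Line B: battery pack → 2.2; rated 250 kW → 2.2.2; for motor vehicles → 2.2.2.3. Scheduled 30%. Dorestad agreement on 2.1: 2.2.2.3 not covered. → 30%.
Line C: insulated cable → 2.1; rated 250 kW → 2.1.1; for domestic appliances → 2.1.1.2. Scheduled 34%. Dorestad agreement on 2.1: CTH met → 17% available; preferential 17%. → 17%.
Line D: electric motor → 2.3; rated 400 kW → 2.3.3; for domestic appliances → 2.3.3.3. Scheduled 24%. No special measure applies. → 24%.
Sum: 18% + 30% + 17% + 24% = 89%.

89%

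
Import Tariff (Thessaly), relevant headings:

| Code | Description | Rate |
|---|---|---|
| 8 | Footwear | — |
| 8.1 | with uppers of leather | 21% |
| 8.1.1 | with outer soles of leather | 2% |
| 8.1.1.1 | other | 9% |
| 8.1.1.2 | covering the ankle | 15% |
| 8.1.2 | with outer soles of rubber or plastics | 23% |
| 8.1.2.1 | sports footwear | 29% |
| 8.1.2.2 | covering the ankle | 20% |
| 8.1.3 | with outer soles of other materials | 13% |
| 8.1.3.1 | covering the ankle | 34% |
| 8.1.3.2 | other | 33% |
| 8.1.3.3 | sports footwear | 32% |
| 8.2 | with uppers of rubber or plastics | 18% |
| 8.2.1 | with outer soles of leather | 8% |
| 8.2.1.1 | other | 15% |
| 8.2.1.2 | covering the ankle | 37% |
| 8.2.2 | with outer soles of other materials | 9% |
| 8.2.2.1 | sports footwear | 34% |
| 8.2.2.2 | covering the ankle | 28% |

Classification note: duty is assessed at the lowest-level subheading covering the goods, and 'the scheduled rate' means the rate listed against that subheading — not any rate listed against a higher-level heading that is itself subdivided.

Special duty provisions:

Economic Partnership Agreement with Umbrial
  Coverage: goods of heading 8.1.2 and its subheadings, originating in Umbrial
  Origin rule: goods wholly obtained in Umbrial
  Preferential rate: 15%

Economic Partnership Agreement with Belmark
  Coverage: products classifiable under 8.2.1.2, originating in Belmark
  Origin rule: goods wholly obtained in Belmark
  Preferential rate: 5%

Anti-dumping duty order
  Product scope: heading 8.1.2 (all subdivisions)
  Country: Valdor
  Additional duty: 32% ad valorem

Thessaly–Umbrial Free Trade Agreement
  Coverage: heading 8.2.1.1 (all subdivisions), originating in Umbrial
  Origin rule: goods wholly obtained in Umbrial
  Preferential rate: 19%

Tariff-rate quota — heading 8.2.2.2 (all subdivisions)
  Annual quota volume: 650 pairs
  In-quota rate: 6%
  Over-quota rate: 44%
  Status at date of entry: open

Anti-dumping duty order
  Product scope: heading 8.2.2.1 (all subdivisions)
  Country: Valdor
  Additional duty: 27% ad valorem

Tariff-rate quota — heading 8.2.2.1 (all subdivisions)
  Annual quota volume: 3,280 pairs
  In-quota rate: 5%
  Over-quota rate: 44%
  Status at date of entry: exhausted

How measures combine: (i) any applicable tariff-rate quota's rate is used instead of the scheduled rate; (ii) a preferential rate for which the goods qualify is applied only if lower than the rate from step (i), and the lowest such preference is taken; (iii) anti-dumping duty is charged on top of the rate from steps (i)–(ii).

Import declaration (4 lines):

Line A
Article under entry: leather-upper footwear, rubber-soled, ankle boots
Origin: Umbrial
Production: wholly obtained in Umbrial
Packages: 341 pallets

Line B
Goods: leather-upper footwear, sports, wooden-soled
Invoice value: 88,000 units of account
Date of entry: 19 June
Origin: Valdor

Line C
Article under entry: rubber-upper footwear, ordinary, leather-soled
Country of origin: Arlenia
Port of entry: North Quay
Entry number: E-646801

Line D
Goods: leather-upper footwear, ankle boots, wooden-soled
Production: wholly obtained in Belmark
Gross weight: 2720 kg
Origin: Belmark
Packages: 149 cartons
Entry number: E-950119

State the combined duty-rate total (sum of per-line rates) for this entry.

96%

Line A: leather-upper → 8.1; rubber-soled → 8.1.2; ankle boots → 8.1.2.2. Scheduled 20%. Umbrial agreement on 8.1.2: wholly obtained → 15% available; Umbrial agreement on 8.2.1.1: 8.1.2.2 not covered; preferential 15%. → 15%.
Line B: leather-upper → 8.1; wooden-soled → 8.1.3; sports → 8.1.3.3. Scheduled 32%. No special measure applies. → 32%.
Line C: rubber-upper → 8.2; leather-soled → 8.2.1; ordinary → 8.2.1.1. Scheduled 15%. No special measure applies. → 15%.
Line D: leather-upper → 8.1; wooden-soled → 8.1.3; ankle boots → 8.1.3.1. Scheduled 34%. Belmark agreement on 8.2.1.2: 8.1.3.1 not covered. → 34%.
Sum: 15% + 32% + 15% + 34% = 96%.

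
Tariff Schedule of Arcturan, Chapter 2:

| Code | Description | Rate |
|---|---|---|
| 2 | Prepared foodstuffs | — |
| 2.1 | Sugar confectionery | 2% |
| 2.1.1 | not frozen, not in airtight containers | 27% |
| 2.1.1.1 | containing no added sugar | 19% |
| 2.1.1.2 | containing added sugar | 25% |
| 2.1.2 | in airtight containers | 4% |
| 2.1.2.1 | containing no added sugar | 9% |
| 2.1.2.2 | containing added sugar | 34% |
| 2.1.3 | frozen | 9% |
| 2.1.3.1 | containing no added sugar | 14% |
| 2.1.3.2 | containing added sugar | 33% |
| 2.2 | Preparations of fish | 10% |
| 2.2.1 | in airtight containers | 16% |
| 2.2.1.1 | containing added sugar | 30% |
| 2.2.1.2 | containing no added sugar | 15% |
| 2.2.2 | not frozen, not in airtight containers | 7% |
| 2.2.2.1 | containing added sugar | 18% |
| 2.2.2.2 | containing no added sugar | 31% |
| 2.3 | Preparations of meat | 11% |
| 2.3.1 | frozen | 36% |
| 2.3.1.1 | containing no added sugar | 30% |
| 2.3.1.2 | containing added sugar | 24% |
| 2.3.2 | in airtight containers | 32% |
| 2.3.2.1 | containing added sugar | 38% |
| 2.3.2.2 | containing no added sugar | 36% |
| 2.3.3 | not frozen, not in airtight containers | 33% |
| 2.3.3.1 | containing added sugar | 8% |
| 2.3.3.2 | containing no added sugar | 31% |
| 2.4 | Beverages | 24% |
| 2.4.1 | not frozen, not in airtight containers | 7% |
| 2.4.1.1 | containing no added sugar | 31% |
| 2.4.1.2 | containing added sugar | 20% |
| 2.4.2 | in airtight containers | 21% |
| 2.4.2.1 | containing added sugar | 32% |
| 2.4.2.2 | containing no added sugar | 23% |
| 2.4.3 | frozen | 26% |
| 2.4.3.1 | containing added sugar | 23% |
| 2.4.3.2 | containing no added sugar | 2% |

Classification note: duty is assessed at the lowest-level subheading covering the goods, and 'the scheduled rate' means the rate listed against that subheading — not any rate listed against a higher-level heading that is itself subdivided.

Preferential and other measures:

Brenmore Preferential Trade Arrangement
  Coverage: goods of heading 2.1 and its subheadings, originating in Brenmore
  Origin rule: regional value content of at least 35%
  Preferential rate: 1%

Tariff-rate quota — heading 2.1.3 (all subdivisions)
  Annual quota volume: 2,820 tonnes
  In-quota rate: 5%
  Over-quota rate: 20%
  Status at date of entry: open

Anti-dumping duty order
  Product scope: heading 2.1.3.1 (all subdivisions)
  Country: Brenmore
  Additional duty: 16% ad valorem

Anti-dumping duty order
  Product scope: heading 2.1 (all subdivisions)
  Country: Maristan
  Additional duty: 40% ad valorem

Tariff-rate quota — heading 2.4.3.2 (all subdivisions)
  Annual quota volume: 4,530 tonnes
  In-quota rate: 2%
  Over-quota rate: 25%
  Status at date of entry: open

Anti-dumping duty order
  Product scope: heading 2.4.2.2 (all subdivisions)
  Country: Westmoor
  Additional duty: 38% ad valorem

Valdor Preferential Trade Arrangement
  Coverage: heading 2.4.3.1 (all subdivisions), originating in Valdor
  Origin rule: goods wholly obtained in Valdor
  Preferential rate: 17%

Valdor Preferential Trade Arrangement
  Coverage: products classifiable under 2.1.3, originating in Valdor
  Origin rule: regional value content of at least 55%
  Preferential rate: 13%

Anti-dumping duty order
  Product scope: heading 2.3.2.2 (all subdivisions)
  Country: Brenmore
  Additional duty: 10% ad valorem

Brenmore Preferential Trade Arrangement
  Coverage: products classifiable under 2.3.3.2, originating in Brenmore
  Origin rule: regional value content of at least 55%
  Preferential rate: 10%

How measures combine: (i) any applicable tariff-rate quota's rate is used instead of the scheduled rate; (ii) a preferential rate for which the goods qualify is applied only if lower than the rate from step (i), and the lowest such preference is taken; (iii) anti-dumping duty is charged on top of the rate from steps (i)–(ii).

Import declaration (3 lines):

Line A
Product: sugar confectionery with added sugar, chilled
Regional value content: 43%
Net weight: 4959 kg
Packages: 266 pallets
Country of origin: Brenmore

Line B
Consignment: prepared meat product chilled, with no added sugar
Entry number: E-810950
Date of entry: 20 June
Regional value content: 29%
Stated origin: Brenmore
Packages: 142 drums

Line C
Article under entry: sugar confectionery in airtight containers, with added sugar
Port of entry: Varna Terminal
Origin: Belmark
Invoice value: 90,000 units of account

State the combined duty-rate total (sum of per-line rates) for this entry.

66%

Line A: sugar confectionery → 2.1; chilled → 2.1.1; with added sugar → 2.1.1.2. Scheduled 25%. Brenmore agreement on 2.1: RVC ≥ 35% → 1% available; Brenmore agreement on 2.3.3.2: 2.1.1.2 not covered; preferential 1%. → 1%.
Line B: prepared meat product → 2.3; chilled → 2.3.3; with no added sugar → 2.3.3.2. Scheduled 31%. Brenmore agreement on 2.1: 2.3.3.2 not covered; Brenmore agreement on 2.3.3.2: RVC < 55%. → 31%.
Line C: sugar confectionery → 2.1; in airtight containers → 2.1.2; with added sugar → 2.1.2.2. Scheduled 34%. No special measure applies. → 34%.
Sum: 1% + 31% + 34% = 66%.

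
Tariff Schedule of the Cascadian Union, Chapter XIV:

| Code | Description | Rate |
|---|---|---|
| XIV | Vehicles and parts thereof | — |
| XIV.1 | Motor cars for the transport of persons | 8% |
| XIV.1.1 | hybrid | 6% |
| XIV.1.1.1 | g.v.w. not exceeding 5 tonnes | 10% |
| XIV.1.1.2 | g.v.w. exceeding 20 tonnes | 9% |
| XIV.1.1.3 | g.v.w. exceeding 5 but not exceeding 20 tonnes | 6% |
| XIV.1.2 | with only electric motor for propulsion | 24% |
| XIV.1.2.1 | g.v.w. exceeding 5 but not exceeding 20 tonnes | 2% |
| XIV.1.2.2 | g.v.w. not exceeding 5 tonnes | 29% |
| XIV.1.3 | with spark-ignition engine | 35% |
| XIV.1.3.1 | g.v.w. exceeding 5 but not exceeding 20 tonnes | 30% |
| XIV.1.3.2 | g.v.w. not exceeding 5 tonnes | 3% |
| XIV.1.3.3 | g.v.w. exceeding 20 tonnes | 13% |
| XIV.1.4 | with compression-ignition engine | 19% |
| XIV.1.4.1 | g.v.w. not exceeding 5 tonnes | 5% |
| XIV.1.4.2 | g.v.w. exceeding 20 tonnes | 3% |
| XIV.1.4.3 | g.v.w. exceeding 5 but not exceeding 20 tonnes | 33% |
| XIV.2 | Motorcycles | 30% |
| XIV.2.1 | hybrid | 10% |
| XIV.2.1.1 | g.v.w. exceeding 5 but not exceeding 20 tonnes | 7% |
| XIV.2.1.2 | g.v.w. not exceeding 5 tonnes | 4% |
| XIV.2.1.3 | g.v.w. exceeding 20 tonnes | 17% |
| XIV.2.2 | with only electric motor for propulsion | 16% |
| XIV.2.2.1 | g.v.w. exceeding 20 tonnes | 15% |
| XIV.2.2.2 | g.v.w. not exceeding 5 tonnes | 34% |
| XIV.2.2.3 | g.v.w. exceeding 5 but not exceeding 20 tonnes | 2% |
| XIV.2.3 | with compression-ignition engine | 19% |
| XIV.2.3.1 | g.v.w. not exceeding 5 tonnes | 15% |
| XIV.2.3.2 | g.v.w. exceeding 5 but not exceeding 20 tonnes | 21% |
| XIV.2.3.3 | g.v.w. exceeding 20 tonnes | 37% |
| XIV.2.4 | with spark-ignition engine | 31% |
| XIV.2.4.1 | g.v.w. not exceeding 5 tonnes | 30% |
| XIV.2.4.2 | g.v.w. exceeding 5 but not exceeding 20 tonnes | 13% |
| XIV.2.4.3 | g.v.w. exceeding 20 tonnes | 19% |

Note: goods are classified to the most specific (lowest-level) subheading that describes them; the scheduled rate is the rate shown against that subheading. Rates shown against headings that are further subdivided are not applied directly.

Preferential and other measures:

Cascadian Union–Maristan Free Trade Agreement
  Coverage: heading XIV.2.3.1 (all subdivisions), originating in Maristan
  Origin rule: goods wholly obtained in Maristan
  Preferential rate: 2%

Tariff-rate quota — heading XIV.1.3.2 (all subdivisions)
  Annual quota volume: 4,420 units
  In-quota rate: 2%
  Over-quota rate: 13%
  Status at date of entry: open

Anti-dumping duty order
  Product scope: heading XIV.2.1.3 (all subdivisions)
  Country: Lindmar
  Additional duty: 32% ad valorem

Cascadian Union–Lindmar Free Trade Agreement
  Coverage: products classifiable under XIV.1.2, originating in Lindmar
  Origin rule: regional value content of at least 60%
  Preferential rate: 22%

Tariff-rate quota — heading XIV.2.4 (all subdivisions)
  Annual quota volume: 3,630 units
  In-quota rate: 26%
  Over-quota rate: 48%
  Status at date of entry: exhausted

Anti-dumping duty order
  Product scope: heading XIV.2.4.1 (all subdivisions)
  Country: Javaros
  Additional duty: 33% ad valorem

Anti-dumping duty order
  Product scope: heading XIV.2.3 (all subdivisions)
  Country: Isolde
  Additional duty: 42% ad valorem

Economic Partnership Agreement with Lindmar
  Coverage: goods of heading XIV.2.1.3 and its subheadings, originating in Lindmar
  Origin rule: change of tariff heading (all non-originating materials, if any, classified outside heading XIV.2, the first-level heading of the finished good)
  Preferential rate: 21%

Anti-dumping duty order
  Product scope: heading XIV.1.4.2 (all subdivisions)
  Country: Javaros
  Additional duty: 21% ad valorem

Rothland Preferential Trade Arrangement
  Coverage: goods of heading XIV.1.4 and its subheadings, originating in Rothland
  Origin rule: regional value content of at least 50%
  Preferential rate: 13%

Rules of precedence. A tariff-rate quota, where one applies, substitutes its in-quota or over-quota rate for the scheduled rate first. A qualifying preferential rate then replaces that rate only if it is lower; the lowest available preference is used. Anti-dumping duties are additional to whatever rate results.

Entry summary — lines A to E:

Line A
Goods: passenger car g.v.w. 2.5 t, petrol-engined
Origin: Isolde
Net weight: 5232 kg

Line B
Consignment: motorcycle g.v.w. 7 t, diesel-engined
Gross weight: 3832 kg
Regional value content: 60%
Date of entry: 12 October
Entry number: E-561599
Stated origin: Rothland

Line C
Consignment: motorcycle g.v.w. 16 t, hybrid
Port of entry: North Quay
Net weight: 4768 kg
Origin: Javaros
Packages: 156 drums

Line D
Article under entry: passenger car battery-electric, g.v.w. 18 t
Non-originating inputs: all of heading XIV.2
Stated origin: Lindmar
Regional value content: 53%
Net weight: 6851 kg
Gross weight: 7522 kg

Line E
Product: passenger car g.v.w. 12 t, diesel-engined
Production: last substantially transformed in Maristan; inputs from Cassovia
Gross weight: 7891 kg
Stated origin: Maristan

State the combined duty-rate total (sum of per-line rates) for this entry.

65%

Line A: passenger car → XIV.1; petrol-engined → XIV.1.3; g.v.w. 2.5 t → XIV.1.3.2. Scheduled 3%. quota on XIV.1.3.2 open → in-quota 2%. → 2%.
Line B: motorcycle → XIV.2; diesel-engined → XIV.2.3; g.v.w. 7 t → XIV.2.3.2. Scheduled 21%. Rothland agreement on XIV.1.4: XIV.2.3.2 not covered. → 21%.
Line C: motorcycle → XIV.2; hybrid → XIV.2.1; g.v.w. 16 t → XIV.2.1.1. Scheduled 7%. No special measure applies. → 7%.
Line D: passenger car → XIV.1; battery-electric → XIV.1.2; g.v.w. 18 t → XIV.1.2.1. Scheduled 2%. Lindmar agreement on XIV.1.2: RVC < 60%; Lindmar agreement on XIV.2.1.3: XIV.1.2.1 not covered. → 2%.
Line E: passenger car → XIV.1; diesel-engined → XIV.1.4; g.v.w. 12 t → XIV.1.4.3. Scheduled 33%. Maristan agreement on XIV.2.3.1: XIV.1.4.3 not covered. → 33%.
Sum: 2% + 21% + 7% + 2% + 33% = 65%.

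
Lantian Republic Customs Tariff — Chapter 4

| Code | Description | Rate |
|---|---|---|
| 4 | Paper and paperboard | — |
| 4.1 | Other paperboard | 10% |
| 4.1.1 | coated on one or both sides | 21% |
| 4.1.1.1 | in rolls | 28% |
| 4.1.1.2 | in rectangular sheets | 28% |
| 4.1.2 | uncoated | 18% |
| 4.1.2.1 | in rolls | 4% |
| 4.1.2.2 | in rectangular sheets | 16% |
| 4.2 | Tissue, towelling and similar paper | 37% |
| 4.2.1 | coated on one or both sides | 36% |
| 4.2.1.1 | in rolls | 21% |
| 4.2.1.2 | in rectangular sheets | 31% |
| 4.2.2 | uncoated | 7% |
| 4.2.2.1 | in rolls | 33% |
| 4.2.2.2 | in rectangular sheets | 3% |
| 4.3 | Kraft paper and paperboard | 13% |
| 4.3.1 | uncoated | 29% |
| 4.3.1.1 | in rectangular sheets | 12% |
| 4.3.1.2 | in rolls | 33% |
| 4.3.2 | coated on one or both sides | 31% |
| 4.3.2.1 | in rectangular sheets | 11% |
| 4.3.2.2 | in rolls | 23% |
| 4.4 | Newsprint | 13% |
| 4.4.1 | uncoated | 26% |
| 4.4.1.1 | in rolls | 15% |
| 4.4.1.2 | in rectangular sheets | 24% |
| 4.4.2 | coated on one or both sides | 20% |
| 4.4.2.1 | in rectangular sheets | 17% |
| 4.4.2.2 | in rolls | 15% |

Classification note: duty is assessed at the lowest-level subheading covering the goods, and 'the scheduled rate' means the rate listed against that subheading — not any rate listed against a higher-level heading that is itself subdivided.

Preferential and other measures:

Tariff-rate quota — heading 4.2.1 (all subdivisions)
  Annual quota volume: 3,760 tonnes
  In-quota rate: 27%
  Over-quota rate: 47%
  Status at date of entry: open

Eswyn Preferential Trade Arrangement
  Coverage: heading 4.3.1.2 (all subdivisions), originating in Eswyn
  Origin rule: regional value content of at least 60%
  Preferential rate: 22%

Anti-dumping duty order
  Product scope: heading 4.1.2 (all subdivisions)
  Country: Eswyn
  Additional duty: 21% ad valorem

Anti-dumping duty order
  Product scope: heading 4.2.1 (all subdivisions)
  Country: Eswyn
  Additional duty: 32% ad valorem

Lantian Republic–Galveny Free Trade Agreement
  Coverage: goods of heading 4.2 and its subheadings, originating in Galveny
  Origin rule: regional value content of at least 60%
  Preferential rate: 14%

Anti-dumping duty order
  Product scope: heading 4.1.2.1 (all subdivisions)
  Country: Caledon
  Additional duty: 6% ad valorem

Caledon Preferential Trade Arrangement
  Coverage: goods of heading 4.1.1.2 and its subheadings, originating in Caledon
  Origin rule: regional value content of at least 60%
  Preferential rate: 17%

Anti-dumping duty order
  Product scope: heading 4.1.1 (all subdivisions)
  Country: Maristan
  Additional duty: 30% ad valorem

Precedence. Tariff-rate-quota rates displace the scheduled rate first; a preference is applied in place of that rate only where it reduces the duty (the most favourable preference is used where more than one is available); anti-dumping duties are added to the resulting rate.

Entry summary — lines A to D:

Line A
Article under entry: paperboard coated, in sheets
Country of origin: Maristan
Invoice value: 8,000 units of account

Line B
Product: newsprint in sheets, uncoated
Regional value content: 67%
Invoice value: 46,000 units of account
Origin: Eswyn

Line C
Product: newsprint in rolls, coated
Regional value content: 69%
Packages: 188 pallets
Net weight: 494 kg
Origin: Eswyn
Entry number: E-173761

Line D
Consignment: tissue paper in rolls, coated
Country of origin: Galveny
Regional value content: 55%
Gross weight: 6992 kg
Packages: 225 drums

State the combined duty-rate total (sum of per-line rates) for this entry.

124%

Line A: paperboard → 4.1; coated → 4.1.1; in sheets → 4.1.1.2. Scheduled 28%. anti-dumping (Maristan, 4.1.1): +30%; total 28% + 30% = 58%. → 58%.
Line B: newsprint → 4.4; uncoated → 4.4.1; in sheets → 4.4.1.2. Scheduled 24%. Eswyn agreement on 4.3.1.2: 4.4.1.2 not covered. → 24%.
Line C: newsprint → 4.4; coated → 4.4.2; in rolls → 4.4.2.2. Scheduled 15%. Eswyn agreement on 4.3.1.2: 4.4.2.2 not covered. → 15%.
Line D: tissue paper → 4.2; coated → 4.2.1; in rolls → 4.2.1.1. Scheduled 21%. quota on 4.2.1 open → in-quota 27%; Galveny agreement on 4.2: RVC < 60%. → 27%.
Sum: 58% + 24% + 15% + 27% = 124%.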